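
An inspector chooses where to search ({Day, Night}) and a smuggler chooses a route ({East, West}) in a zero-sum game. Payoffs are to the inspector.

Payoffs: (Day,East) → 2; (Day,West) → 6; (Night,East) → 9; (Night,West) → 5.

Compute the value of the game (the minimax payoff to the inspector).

Row minima: Day → 2, Night → 5; maximin = 5.
Column maxima: East → 9, West → 6; minimax = 6.
5 ≠ 6, so there is no saddle point; optimal play is mixed.
Let the inspector play Day with probability p. Expected payoff against East: 2p + 9(1−p) = −7p + 9; against West: 6p + 5(1−p) = p + 5.
Setting these equal: −7p + 9 = p + 5 ⇒ −8p = -4 ⇒ p = 1/2, and the value is (-7)·(1/2) + 9 = 11/2.
For the smuggler: with q = P(East), equating Day's and Night's payoffs gives −4q + 6 = 4q + 5 ⇒ q = 1/8.

11/2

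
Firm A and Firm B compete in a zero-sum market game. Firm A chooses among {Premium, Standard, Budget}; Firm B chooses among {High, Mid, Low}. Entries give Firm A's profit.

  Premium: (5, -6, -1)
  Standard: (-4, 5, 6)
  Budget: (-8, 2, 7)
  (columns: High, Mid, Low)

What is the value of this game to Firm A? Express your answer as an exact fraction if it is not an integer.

1/20

Row minima: Premium → -6, Standard → -4, Budget → -8; maximin = -4.
Column maxima: High → 5, Mid → 5, Low → 7; minimax = 5.
-4 ≠ 5, so there is no saddle point; optimal play is mixed.
Low is strictly dominated by Mid (it gives Firm A strictly more in every row), so Firm B never plays it.
With Low eliminated, Budget is strictly dominated by Standard (Standard gives Firm A strictly more in every remaining column), so Firm A never plays it.
On the remaining 2×2 (Premium, Standard vs High, Mid):
Let Firm A play Premium with probability p. Expected payoff against High: 5p + (-4)(1−p) = 9p − 4; against Mid: (-6)p + 5(1−p) = −11p + 5.
Setting these equal: 9p − 4 = −11p + 5 ⇒ 20p = 9 ⇒ p = 9/20, and the value is (9)·(9/20) − 4 = 1/20.
For Firm B: with q = P(High), equating Premium's and Standard's payoffs gives 11q − 6 = −9q + 5 ⇒ q = 11/20.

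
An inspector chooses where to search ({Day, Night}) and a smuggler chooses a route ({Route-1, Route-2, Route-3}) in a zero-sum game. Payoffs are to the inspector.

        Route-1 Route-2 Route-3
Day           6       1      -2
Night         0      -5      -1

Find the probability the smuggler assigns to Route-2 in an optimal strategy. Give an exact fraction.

Row minima: Day → -2, Night → -5; maximin = -2.
Column maxima: Route-1 → 6, Route-2 → 1, Route-3 → -1; minimax = -1.
-2 ≠ -1, so there is no saddle point; optimal play is mixed.
Route-1 is strictly dominated by Route-2 (it gives the inspector strictly more in every row), so the smuggler never plays it.
On the remaining 2×2 (Day, Night vs Route-2, Route-3):
Let the inspector play Day with probability p. Expected payoff against Route-2: 1p + (-5)(1−p) = 6p − 5; against Route-3: (-2)p + (-1)(1−p) = −p − 1.
Setting these equal: 6p − 5 = −p − 1 ⇒ 7p = 4 ⇒ p = 4/7, and the value is (6)·(4/7) − 5 = -11/7.
For the smuggler: with q = P(Route-2), equating Day's and Night's payoffs gives 3q − 2 = −4q − 1 ⇒ q = 1/7.

1/7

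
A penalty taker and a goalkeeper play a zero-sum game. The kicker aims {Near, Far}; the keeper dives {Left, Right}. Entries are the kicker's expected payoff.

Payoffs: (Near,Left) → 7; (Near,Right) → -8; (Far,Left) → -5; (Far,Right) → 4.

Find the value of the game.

Row minima: Near → -8, Far → -5; maximin = -5.
Column maxima: Left → 7, Right → 4; minimax = 4.
-5 ≠ 4, so there is no saddle point; optimal play is mixed.
Let the kicker play Near with probability p. Expected payoff against Left: 7p + (-5)(1−p) = 12p − 5; against Right: (-8)p + 4(1−p) = −12p + 4.
Setting these equal: 12p − 5 = −12p + 4 ⇒ 24p = 9 ⇒ p = 3/8, and the value is (12)·(3/8) − 5 = -1/2.
For the keeper: with q = P(Left), equating Near's and Far's payoffs gives 15q − 8 = −9q + 4 ⇒ q = 1/2.

-1/2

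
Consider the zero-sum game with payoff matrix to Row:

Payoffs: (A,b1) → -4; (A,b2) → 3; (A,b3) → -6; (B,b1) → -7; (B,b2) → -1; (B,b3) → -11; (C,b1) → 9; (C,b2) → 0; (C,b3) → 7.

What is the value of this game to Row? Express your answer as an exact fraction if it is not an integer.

21/16

Row minima: A → -6, B → -11, C → 0; maximin = 0.
Column maxima: b1 → 9, b2 → 3, b3 → 7; minimax = 3.
0 ≠ 3, so there is no saddle point; optimal play is mixed.
B is strictly dominated by A, so Row never plays it.
b1 is strictly dominated by b3 (it gives Row strictly more in every row), so Column never plays it.
On the remaining 2×2 (A, C vs b2, b3):
Let Row play A with probability p. Expected payoff against b2: 3p + 0(1−p) = 3p; against b3: (-6)p + 7(1−p) = −13p + 7.
Setting these equal: 3p = −13p + 7 ⇒ 16p = 7 ⇒ p = 7/16, and the value is (3)·(7/16) = 21/16.
For Column: with q = P(b2), equating A's and C's payoffs gives 9q − 6 = −7q + 7 ⇒ q = 13/16.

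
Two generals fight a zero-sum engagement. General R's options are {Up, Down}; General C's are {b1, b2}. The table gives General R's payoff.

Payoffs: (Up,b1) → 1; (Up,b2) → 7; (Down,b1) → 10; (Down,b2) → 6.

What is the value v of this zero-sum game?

Row minima: Up → 1, Down → 6; maximin = 6.
Column maxima: b1 → 10, b2 → 7; minimax = 7.
6 ≠ 7, so there is no saddle point; optimal play is mixed.
Let General R play Up with probability p. Expected payoff against b1: 1p + 10(1−p) = −9p + 10; against b2: 7p + 6(1−p) = p + 6.
Setting these equal: −9p + 10 = p + 6 ⇒ −10p = -4 ⇒ p = 2/5, and the value is (-9)·(2/5) + 10 = 32/5.
For General C: with q = P(b1), equating Up's and Down's payoffs gives −6q + 7 = 4q + 6 ⇒ q = 1/10.

32/5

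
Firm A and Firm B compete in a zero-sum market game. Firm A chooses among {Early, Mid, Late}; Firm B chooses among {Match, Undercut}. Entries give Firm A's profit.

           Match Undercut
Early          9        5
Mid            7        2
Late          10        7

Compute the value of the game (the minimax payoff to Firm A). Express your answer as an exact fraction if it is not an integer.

Row minima: Early → 5, Mid → 2, Late → 7; maximin = 7.
Column maxima: Match → 10, Undercut → 7; minimax = 7.
Since maximin = minimax = 7, there is a saddle point and the value is 7.

7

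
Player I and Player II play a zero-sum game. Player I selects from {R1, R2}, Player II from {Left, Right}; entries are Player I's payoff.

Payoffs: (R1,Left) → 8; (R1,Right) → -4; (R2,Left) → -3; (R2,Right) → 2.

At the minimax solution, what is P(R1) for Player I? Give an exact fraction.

Row minima: R1 → -4, R2 → -3; maximin = -3.
Column maxima: Left → 8, Right → 2; minimax = 2.
-3 ≠ 2, so there is no saddle point; optimal play is mixed.
Let Player I play R1 with probability p. Expected payoff against Left: 8p + (-3)(1−p) = 11p − 3; against Right: (-4)p + 2(1−p) = −6p + 2.
Setting these equal: 11p − 3 = −6p + 2 ⇒ 17p = 5 ⇒ p = 5/17, and the value is (11)·(5/17) − 3 = 4/17.
For Player II: with q = P(Left), equating R1's and R2's payoffs gives 12q − 4 = −5q + 2 ⇒ q = 6/17.

5/17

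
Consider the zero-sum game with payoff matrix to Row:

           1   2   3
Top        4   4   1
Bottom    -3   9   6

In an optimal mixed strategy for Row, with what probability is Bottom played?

1/4

Row minima: Top → 1, Bottom → -3; maximin = 1.
Column maxima: 1 → 4, 2 → 9, 3 → 6; minimax = 4.
1 ≠ 4, so there is no saddle point; optimal play is mixed.
2 is strictly dominated by 3 (it gives Row strictly more in every row), so Column never plays it.
On the remaining 2×2 (Top, Bottom vs 1, 3):
Let Row play Top with probability p. Expected payoff against 1: 4p + (-3)(1−p) = 7p − 3; against 3: 1p + 6(1−p) = −5p + 6.
Setting these equal: 7p − 3 = −5p + 6 ⇒ 12p = 9 ⇒ p = 3/4, and the value is (7)·(3/4) − 3 = 9/4.
For Column: with q = P(1), equating Top's and Bottom's payoffs gives 3q + 1 = −9q + 6 ⇒ q = 5/12.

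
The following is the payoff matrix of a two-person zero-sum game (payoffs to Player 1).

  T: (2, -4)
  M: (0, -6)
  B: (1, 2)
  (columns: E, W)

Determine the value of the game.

Row minima: T → -4, M → -6, B → 1; maximin = 1.
Column maxima: E → 2, W → 2; minimax = 2.
1 ≠ 2, so there is no saddle point; optimal play is mixed.
M is strictly dominated by T, so Player 1 never plays it.
On the remaining 2×2 (T, B vs E, W):
Let Player 1 play T with probability p. Expected payoff against E: 2p + 1(1−p) = p + 1; against W: (-4)p + 2(1−p) = −6p + 2.
Setting these equal: p + 1 = −6p + 2 ⇒ 7p = 1 ⇒ p = 1/7, and the value is (1)·(1/7) + 1 = 8/7.
For Player 2: with q = P(E), equating T's and B's payoffs gives 6q − 4 = −q + 2 ⇒ q = 6/7.

8/7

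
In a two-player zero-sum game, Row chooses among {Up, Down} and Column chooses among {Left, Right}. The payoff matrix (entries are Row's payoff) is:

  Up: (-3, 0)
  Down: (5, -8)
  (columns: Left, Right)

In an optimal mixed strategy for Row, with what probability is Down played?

3/16

Row minima: Up → -3, Down → -8; maximin = -3.
Column maxima: Left → 5, Right → 0; minimax = 0.
-3 ≠ 0, so there is no saddle point; optimal play is mixed.
Let Row play Up with probability p. Expected payoff against Left: (-3)p + 5(1−p) = −8p + 5; against Right: 0p + (-8)(1−p) = 8p − 8.
Setting these equal: −8p + 5 = 8p − 8 ⇒ −16p = -13 ⇒ p = 13/16, and the value is (-8)·(13/16) + 5 = -3/2.
For Column: with q = P(Left), equating Up's and Down's payoffs gives −3q = 13q − 8 ⇒ q = 1/2.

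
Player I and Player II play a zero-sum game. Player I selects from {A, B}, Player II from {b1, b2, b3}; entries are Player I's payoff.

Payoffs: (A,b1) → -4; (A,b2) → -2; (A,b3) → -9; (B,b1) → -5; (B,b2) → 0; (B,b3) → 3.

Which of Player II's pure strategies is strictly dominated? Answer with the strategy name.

b2

b1 holds Player I's payoff strictly below b2 in every row: -4 < -2, -5 < 0.
So b2 is strictly dominated for Player II.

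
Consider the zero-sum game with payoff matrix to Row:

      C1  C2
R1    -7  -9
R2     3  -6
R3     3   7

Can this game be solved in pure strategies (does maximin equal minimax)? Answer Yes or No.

Row minima: R1 → -9, R2 → -6, R3 → 3; maximin = 3.
Column maxima: C1 → 3, C2 → 7; minimax = 3.
maximin = minimax = 3, so a saddle point exists.

Yes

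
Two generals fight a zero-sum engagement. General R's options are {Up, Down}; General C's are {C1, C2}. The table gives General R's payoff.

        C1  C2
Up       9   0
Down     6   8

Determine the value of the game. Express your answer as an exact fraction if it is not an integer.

72/11

Row minima: Up → 0, Down → 6; maximin = 6.
Column maxima: C1 → 9, C2 → 8; minimax = 8.
6 ≠ 8, so there is no saddle point; optimal play is mixed.
Let General R play Up with probability p. Expected payoff against C1: 9p + 6(1−p) = 3p + 6; against C2: 0p + 8(1−p) = −8p + 8.
Setting these equal: 3p + 6 = −8p + 8 ⇒ 11p = 2 ⇒ p = 2/11, and the value is (3)·(2/11) + 6 = 72/11.
For General C: with q = P(C1), equating Up's and Down's payoffs gives 9q = −2q + 8 ⇒ q = 8/11.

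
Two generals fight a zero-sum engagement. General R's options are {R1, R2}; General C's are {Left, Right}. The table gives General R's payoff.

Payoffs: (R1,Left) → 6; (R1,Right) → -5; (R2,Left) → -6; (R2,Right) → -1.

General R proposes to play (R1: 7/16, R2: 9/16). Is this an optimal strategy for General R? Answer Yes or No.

No

Against Left this mix gives (7/16)·6 + (9/16)·(-6) = -3/4.
Against Right this mix gives (7/16)·(-5) + (9/16)·(-1) = -11/4.
General C will play Right, holding General R to -11/4. Shifting weight toward the row that does better against Right would raise this floor (the equalizing mix achieves -9/4 against both Right and Left), so the proposed strategy is not optimal.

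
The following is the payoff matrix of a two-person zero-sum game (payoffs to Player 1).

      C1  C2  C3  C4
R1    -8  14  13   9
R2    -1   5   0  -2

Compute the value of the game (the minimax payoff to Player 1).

-25/18

Row minima: R1 → -8, R2 → -2; maximin = -2.
Column maxima: C1 → -1, C2 → 14, C3 → 13, C4 → 9; minimax = -1.
-2 ≠ -1, so there is no saddle point; optimal play is mixed.
C2 is strictly dominated by C1 (it gives Player 1 strictly more in every row), so Player 2 never plays it.
C3 is strictly dominated by C1 (it gives Player 1 strictly more in every row), so Player 2 never plays it.
On the remaining 2×2 (R1, R2 vs C1, C4):
Let Player 1 play R1 with probability p. Expected payoff against C1: (-8)p + (-1)(1−p) = −7p − 1; against C4: 9p + (-2)(1−p) = 11p − 2.
Setting these equal: −7p − 1 = 11p − 2 ⇒ −18p = -1 ⇒ p = 1/18, and the value is (-7)·(1/18) − 1 = -25/18.
For Player 2: with q = P(C1), equating R1's and R2's payoffs gives −17q + 9 = q − 2 ⇒ q = 11/18.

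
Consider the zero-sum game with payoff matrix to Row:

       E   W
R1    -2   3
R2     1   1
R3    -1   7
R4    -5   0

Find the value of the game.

1

Row minima: R1 → -2, R2 → 1, R3 → -1, R4 → -5; maximin = 1.
Column maxima: E → 1, W → 7; minimax = 1.
Since maximin = minimax = 1, there is a saddle point and the value is 1.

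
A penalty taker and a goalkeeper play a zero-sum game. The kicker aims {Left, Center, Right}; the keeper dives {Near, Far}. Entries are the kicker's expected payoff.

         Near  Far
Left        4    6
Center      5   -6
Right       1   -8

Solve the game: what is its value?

54/13

Row minima: Left → 4, Center → -6, Right → -8; maximin = 4.
Column maxima: Near → 5, Far → 6; minimax = 5.
4 ≠ 5, so there is no saddle point; optimal play is mixed.
Right is strictly dominated by Left, so the kicker never plays it.
On the remaining 2×2 (Left, Center vs Near, Far):
Let the kicker play Left with probability p. Expected payoff against Near: 4p + 5(1−p) = −p + 5; against Far: 6p + (-6)(1−p) = 12p − 6.
Setting these equal: −p + 5 = 12p − 6 ⇒ −13p = -11 ⇒ p = 11/13, and the value is (-1)·(11/13) + 5 = 54/13.
For the keeper: with q = P(Near), equating Left's and Center's payoffs gives −2q + 6 = 11q − 6 ⇒ q = 12/13.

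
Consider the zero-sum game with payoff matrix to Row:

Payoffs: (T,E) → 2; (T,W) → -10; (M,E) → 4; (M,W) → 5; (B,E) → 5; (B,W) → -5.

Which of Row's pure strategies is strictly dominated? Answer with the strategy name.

T

M gives a strictly higher payoff than T against every column: 4 > 2, 5 > -10.
So T is strictly dominated and Row never plays it.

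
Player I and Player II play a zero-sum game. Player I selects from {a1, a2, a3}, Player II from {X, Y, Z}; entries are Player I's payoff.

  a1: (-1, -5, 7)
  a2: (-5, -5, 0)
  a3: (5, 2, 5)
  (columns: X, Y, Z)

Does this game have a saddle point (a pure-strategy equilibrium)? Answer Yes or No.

Row minima: a1 → -5, a2 → -5, a3 → 2; maximin = 2.
Column maxima: X → 5, Y → 2, Z → 7; minimax = 2.
maximin = minimax = 2, so a saddle point exists.

Yes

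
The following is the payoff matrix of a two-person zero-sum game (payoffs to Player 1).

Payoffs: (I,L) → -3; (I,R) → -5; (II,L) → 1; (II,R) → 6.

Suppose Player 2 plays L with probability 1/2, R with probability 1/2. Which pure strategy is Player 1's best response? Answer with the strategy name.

II

Expected payoff of I: (1/2)·(-3) + (1/2)·(-5) = -4.
Expected payoff of II: (1/2)·1 + (1/2)·6 = 7/2.
The largest is 7/2, so Player 1's best response is II.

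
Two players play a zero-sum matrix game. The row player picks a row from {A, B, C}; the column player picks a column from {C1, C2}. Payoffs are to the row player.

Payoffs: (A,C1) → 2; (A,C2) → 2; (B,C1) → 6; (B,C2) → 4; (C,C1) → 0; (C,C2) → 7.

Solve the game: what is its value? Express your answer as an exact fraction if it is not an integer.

14/3

Row minima: A → 2, B → 4, C → 0; maximin = 4.
Column maxima: C1 → 6, C2 → 7; minimax = 6.
4 ≠ 6, so there is no saddle point; optimal play is mixed.
A is strictly dominated by B, so the row player never plays it.
On the remaining 2×2 (B, C vs C1, C2):
Let the row player play B with probability p. Expected payoff against C1: 6p + 0(1−p) = 6p; against C2: 4p + 7(1−p) = −3p + 7.
Setting these equal: 6p = −3p + 7 ⇒ 9p = 7 ⇒ p = 7/9, and the value is (6)·(7/9) = 14/3.
For the column player: with q = P(C1), equating B's and C's payoffs gives 2q + 4 = −7q + 7 ⇒ q = 1/3.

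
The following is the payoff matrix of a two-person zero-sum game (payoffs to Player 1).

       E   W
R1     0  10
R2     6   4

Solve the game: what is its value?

Row minima: R1 → 0, R2 → 4; maximin = 4.
Column maxima: E → 6, W → 10; minimax = 6.
4 ≠ 6, so there is no saddle point; optimal play is mixed.
Let Player 1 play R1 with probability p. Expected payoff against E: 0p + 6(1−p) = −6p + 6; against W: 10p + 4(1−p) = 6p + 4.
Setting these equal: −6p + 6 = 6p + 4 ⇒ −12p = -2 ⇒ p = 1/6, and the value is (-6)·(1/6) + 6 = 5.
For Player 2: with q = P(E), equating R1's and R2's payoffs gives −10q + 10 = 2q + 4 ⇒ q = 1/2.

5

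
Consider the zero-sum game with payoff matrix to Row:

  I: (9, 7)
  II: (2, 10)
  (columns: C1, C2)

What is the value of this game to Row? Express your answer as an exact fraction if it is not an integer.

Row minima: I → 7, II → 2; maximin = 7.
Column maxima: C1 → 9, C2 → 10; minimax = 9.
7 ≠ 9, so there is no saddle point; optimal play is mixed.
Let Row play I with probability p. Expected payoff against C1: 9p + 2(1−p) = 7p + 2; against C2: 7p + 10(1−p) = −3p + 10.
Setting these equal: 7p + 2 = −3p + 10 ⇒ 10p = 8 ⇒ p = 4/5, and the value is (7)·(4/5) + 2 = 38/5.
For Column: with q = P(C1), equating I's and II's payoffs gives 2q + 7 = −8q + 10 ⇒ q = 3/10.

38/5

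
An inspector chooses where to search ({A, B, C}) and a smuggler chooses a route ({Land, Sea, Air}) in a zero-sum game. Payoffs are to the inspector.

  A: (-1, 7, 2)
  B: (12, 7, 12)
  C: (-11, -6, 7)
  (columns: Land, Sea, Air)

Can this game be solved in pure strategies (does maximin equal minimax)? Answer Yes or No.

Yes

Row minima: A → -1, B → 7, C → -11; maximin = 7.
Column maxima: Land → 12, Sea → 7, Air → 12; minimax = 7.
maximin = minimax = 7, so a saddle point exists.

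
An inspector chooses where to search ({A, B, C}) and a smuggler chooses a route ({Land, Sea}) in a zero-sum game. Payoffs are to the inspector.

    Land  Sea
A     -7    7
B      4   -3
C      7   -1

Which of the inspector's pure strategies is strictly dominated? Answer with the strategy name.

B

C gives a strictly higher payoff than B against every column: 7 > 4, -1 > -3.
So B is strictly dominated and the inspector never plays it.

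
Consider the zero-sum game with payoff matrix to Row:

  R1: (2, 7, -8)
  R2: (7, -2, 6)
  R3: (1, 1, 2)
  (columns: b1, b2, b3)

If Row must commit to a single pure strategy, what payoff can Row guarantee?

Row minima: R1 → -8, R2 → -2, R3 → 1.
The best of these is 1.

1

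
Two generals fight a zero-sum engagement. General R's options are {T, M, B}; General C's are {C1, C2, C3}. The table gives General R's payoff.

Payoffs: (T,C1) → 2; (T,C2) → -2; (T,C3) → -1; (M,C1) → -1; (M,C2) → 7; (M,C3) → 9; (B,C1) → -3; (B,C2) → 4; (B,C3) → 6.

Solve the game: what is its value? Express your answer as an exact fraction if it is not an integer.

Row minima: T → -2, M → -1, B → -3; maximin = -1.
Column maxima: C1 → 2, C2 → 7, C3 → 9; minimax = 2.
-1 ≠ 2, so there is no saddle point; optimal play is mixed.
B is strictly dominated by M, so General R never plays it.
C3 is strictly dominated by C2 (it gives General R strictly more in every row), so General C never plays it.
On the remaining 2×2 (T, M vs C1, C2):
Let General R play T with probability p. Expected payoff against C1: 2p + (-1)(1−p) = 3p − 1; against C2: (-2)p + 7(1−p) = −9p + 7.
Setting these equal: 3p − 1 = −9p + 7 ⇒ 12p = 8 ⇒ p = 2/3, and the value is (3)·(2/3) − 1 = 1.
For General C: with q = P(C1), equating T's and M's payoffs gives 4q − 2 = −8q + 7 ⇒ q = 3/4.

1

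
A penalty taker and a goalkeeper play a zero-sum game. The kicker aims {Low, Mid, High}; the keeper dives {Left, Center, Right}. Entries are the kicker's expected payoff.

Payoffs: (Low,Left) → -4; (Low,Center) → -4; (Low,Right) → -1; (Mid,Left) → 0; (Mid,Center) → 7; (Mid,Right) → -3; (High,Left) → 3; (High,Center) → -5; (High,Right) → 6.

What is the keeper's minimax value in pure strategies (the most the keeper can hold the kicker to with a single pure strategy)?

Column maxima: Left → 3, Center → 7, Right → 6.
The smallest of these is 3.

3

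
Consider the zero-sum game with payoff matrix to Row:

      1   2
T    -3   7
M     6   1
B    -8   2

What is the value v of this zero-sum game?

Row minima: T → -3, M → 1, B → -8; maximin = 1.
Column maxima: 1 → 6, 2 → 7; minimax = 6.
1 ≠ 6, so there is no saddle point; optimal play is mixed.
B is strictly dominated by T, so Row never plays it.
On the remaining 2×2 (T, M vs 1, 2):
Let Row play T with probability p. Expected payoff against 1: (-3)p + 6(1−p) = −9p + 6; against 2: 7p + 1(1−p) = 6p + 1.
Setting these equal: −9p + 6 = 6p + 1 ⇒ −15p = -5 ⇒ p = 1/3, and the value is (-9)·(1/3) + 6 = 3.
For Column: with q = P(1), equating T's and M's payoffs gives −10q + 7 = 5q + 1 ⇒ q = 2/5.

3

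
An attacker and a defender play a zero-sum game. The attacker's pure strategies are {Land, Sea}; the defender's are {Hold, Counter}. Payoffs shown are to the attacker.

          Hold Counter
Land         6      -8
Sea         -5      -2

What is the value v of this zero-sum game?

-52/17

Row minima: Land → -8, Sea → -5; maximin = -5.
Column maxima: Hold → 6, Counter → -2; minimax = -2.
-5 ≠ -2, so there is no saddle point; optimal play is mixed.
Let the attacker play Land with probability p. Expected payoff against Hold: 6p + (-5)(1−p) = 11p − 5; against Counter: (-8)p + (-2)(1−p) = −6p − 2.
Setting these equal: 11p − 5 = −6p − 2 ⇒ 17p = 3 ⇒ p = 3/17, and the value is (11)·(3/17) − 5 = -52/17.
For the defender: with q = P(Hold), equating Land's and Sea's payoffs gives 14q − 8 = −3q − 2 ⇒ q = 6/17.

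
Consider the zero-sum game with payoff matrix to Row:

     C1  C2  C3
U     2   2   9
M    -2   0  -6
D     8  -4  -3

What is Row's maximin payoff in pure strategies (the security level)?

Row minima: U → 2, M → -6, D → -4.
The best of these is 2.

2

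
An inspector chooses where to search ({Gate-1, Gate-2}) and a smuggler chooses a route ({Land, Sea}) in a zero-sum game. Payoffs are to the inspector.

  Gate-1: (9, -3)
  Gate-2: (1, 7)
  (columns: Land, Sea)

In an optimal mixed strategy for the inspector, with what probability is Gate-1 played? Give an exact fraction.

Row minima: Gate-1 → -3, Gate-2 → 1; maximin = 1.
Column maxima: Land → 9, Sea → 7; minimax = 7.
1 ≠ 7, so there is no saddle point; optimal play is mixed.
Let the inspector play Gate-1 with probability p. Expected payoff against Land: 9p + 1(1−p) = 8p + 1; against Sea: (-3)p + 7(1−p) = −10p + 7.
Setting these equal: 8p + 1 = −10p + 7 ⇒ 18p = 6 ⇒ p = 1/3, and the value is (8)·(1/3) + 1 = 11/3.
For the smuggler: with q = P(Land), equating Gate-1's and Gate-2's payoffs gives 12q − 3 = −6q + 7 ⇒ q = 5/9.

1/3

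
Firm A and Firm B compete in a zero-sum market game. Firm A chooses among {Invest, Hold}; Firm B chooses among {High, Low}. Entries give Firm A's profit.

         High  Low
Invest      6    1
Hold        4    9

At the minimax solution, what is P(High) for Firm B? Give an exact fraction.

Row minima: Invest → 1, Hold → 4; maximin = 4.
Column maxima: High → 6, Low → 9; minimax = 6.
4 ≠ 6, so there is no saddle point; optimal play is mixed.
Let Firm A play Invest with probability p. Expected payoff against High: 6p + 4(1−p) = 2p + 4; against Low: 1p + 9(1−p) = −8p + 9.
Setting these equal: 2p + 4 = −8p + 9 ⇒ 10p = 5 ⇒ p = 1/2, and the value is (2)·(1/2) + 4 = 5.
For Firm B: with q = P(High), equating Invest's and Hold's payoffs gives 5q + 1 = −5q + 9 ⇒ q = 4/5.

4/5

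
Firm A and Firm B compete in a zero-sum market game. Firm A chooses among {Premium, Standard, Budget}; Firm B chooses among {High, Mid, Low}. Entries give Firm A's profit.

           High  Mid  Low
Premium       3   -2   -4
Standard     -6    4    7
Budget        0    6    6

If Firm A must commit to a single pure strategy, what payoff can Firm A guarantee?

Row minima: Premium → -4, Standard → -6, Budget → 0.
The best of these is 0.

0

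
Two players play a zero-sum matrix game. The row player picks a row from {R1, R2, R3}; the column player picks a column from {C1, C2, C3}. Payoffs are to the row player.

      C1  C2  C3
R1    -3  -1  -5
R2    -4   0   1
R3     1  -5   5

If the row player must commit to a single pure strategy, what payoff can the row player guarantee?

Row minima: R1 → -5, R2 → -4, R3 → -5.
The best of these is -4.

-4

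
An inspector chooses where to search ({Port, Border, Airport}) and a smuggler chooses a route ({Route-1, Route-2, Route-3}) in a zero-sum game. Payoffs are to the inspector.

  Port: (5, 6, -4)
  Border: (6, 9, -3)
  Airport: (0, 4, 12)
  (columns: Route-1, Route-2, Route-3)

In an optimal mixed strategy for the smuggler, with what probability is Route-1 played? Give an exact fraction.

5/7

Row minima: Port → -4, Border → -3, Airport → 0; maximin = 0.
Column maxima: Route-1 → 6, Route-2 → 9, Route-3 → 12; minimax = 6.
0 ≠ 6, so there is no saddle point; optimal play is mixed.
Port is strictly dominated by Border, so the inspector never plays it.
Route-2 is strictly dominated by Route-1 (it gives the inspector strictly more in every row), so the smuggler never plays it.
On the remaining 2×2 (Border, Airport vs Route-1, Route-3):
Let the inspector play Border with probability p. Expected payoff against Route-1: 6p + 0(1−p) = 6p; against Route-3: (-3)p + 12(1−p) = −15p + 12.
Setting these equal: 6p = −15p + 12 ⇒ 21p = 12 ⇒ p = 4/7, and the value is (6)·(4/7) = 24/7.
For the smuggler: with q = P(Route-1), equating Border's and Airport's payoffs gives 9q − 3 = −12q + 12 ⇒ q = 5/7.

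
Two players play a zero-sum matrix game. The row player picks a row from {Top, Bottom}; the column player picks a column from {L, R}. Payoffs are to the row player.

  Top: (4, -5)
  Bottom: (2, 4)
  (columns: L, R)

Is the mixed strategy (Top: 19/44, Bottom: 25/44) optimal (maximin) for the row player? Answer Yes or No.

Against L this mix gives (19/44)·4 + (25/44)·2 = 63/22.
Against R this mix gives (19/44)·(-5) + (25/44)·4 = 5/44.
The column player will play R, holding the row player to 5/44. Shifting weight toward the row that does better against R would raise this floor (the equalizing mix achieves 26/11 against both R and L), so the proposed strategy is not optimal.

No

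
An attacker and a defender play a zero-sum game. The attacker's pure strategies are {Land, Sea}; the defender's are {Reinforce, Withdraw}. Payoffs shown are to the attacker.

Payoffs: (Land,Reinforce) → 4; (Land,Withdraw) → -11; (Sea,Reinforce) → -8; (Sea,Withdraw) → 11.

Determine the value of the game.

Row minima: Land → -11, Sea → -8; maximin = -8.
Column maxima: Reinforce → 4, Withdraw → 11; minimax = 4.
-8 ≠ 4, so there is no saddle point; optimal play is mixed.
Let the attacker play Land with probability p. Expected payoff against Reinforce: 4p + (-8)(1−p) = 12p − 8; against Withdraw: (-11)p + 11(1−p) = −22p + 11.
Setting these equal: 12p − 8 = −22p + 11 ⇒ 34p = 19 ⇒ p = 19/34, and the value is (12)·(19/34) − 8 = -22/17.
For the defender: with q = P(Reinforce), equating Land's and Sea's payoffs gives 15q − 11 = −19q + 11 ⇒ q = 11/17.

-22/17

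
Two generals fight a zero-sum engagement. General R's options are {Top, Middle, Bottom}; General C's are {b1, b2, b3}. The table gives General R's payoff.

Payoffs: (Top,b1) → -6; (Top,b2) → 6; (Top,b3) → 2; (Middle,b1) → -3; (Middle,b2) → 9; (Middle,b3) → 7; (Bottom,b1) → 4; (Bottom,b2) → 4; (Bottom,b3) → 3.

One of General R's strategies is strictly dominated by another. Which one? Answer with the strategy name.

Middle gives a strictly higher payoff than Top against every column: -3 > -6, 9 > 6, 7 > 2.
So Top is strictly dominated and General R never plays it.

Top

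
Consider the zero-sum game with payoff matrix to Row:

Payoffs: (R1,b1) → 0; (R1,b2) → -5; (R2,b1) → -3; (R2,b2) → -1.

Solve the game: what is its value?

-15/7

Row minima: R1 → -5, R2 → -3; maximin = -3.
Column maxima: b1 → 0, b2 → -1; minimax = -1.
-3 ≠ -1, so there is no saddle point; optimal play is mixed.
Let Row play R1 with probability p. Expected payoff against b1: 0p + (-3)(1−p) = 3p − 3; against b2: (-5)p + (-1)(1−p) = −4p − 1.
Setting these equal: 3p − 3 = −4p − 1 ⇒ 7p = 2 ⇒ p = 2/7, and the value is (3)·(2/7) − 3 = -15/7.
For Column: with q = P(b1), equating R1's and R2's payoffs gives 5q − 5 = −2q − 1 ⇒ q = 4/7.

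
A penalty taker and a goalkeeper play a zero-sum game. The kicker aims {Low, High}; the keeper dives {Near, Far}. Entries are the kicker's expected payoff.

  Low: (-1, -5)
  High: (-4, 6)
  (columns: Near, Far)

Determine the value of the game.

-13/7

Row minima: Low → -5, High → -4; maximin = -4.
Column maxima: Near → -1, Far → 6; minimax = -1.
-4 ≠ -1, so there is no saddle point; optimal play is mixed.
Let the kicker play Low with probability p. Expected payoff against Near: (-1)p + (-4)(1−p) = 3p − 4; against Far: (-5)p + 6(1−p) = −11p + 6.
Setting these equal: 3p − 4 = −11p + 6 ⇒ 14p = 10 ⇒ p = 5/7, and the value is (3)·(5/7) − 4 = -13/7.
For the keeper: with q = P(Near), equating Low's and High's payoffs gives 4q − 5 = −10q + 6 ⇒ q = 11/14.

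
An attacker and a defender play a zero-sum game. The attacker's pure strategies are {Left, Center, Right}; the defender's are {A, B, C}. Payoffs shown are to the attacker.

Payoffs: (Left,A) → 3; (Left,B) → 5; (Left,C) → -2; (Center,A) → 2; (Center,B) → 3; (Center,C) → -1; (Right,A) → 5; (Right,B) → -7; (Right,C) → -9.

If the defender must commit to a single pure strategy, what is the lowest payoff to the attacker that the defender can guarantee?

Column maxima: A → 5, B → 5, C → -1.
The smallest of these is -1.

-1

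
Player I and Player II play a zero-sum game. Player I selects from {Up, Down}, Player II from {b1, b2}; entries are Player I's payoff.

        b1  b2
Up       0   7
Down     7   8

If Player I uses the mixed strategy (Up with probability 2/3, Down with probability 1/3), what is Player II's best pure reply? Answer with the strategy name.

b1

If Player II plays b1, Player I's expected payoff is (2/3)·0 + (1/3)·7 = 7/3.
If Player II plays b2, Player I's expected payoff is (2/3)·7 + (1/3)·8 = 22/3.
Player II minimizes Player I's payoff; the smallest is 7/3, so the best response is b1.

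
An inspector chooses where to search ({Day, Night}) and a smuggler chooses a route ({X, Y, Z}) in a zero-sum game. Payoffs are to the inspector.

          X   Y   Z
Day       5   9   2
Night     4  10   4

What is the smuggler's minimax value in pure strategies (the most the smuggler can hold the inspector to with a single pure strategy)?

4

Column maxima: X → 5, Y → 10, Z → 4.
The smallest of these is 4.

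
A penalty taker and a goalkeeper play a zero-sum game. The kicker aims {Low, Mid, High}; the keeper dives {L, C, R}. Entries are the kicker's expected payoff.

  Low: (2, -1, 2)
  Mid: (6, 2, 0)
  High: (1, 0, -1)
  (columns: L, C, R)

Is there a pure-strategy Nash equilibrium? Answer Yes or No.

Row minima: Low → -1, Mid → 0, High → -1; maximin = 0.
Column maxima: L → 6, C → 2, R → 2; minimax = 2.
0 ≠ 2, so no pure-strategy equilibrium exists.

No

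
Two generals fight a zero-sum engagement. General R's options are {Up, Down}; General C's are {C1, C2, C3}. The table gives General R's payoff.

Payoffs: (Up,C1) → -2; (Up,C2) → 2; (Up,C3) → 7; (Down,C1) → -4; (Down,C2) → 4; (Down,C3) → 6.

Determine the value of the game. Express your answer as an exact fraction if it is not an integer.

-2

Row minima: Up → -2, Down → -4; maximin = -2.
Column maxima: C1 → -2, C2 → 4, C3 → 7; minimax = -2.
Since maximin = minimax = -2, there is a saddle point and the value is -2.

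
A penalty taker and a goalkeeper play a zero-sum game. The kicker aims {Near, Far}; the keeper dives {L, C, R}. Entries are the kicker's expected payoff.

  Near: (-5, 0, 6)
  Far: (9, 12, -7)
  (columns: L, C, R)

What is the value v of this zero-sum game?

19/27

Row minima: Near → -5, Far → -7; maximin = -5.
Column maxima: L → 9, C → 12, R → 6; minimax = 6.
-5 ≠ 6, so there is no saddle point; optimal play is mixed.
C is strictly dominated by L (it gives the kicker strictly more in every row), so the keeper never plays it.
On the remaining 2×2 (Near, Far vs L, R):
Let the kicker play Near with probability p. Expected payoff against L: (-5)p + 9(1−p) = −14p + 9; against R: 6p + (-7)(1−p) = 13p − 7.
Setting these equal: −14p + 9 = 13p − 7 ⇒ −27p = -16 ⇒ p = 16/27, and the value is (-14)·(16/27) + 9 = 19/27.
For the keeper: with q = P(L), equating Near's and Far's payoffs gives −11q + 6 = 16q − 7 ⇒ q = 13/27.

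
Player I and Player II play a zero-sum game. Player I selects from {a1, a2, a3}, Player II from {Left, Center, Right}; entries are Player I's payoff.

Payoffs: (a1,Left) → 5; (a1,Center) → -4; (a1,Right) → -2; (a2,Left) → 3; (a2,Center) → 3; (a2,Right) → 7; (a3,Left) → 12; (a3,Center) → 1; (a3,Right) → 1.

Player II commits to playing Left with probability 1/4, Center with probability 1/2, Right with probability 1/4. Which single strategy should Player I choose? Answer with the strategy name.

Expected payoff of a1: (1/4)·5 + (1/2)·(-4) + (1/4)·(-2) = -5/4.
Expected payoff of a2: (1/4)·3 + (1/2)·3 + (1/4)·7 = 4.
Expected payoff of a3: (1/4)·12 + (1/2)·1 + (1/4)·1 = 15/4.
The largest is 4, so Player I's best response is a2.

a2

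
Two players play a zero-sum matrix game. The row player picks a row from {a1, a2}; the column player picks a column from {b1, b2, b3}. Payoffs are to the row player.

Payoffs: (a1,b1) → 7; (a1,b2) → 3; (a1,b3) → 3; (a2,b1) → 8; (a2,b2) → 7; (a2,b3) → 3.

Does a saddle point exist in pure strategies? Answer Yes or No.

Yes

Row minima: a1 → 3, a2 → 3; maximin = 3.
Column maxima: b1 → 8, b2 → 7, b3 → 3; minimax = 3.
maximin = minimax = 3, so a saddle point exists.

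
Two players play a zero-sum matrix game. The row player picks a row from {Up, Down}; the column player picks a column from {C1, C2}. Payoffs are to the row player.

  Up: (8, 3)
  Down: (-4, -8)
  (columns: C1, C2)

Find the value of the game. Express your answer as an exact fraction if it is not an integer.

Row minima: Up → 3, Down → -8; maximin = 3.
Column maxima: C1 → 8, C2 → 3; minimax = 3.
Since maximin = minimax = 3, there is a saddle point and the value is 3.

3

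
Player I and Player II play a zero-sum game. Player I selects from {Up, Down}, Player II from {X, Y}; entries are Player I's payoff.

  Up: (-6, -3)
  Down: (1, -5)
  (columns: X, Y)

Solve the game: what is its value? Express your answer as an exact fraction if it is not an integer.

-11/3

Row minima: Up → -6, Down → -5; maximin = -5.
Column maxima: X → 1, Y → -3; minimax = -3.
-5 ≠ -3, so there is no saddle point; optimal play is mixed.
Let Player I play Up with probability p. Expected payoff against X: (-6)p + 1(1−p) = −7p + 1; against Y: (-3)p + (-5)(1−p) = 2p − 5.
Setting these equal: −7p + 1 = 2p − 5 ⇒ −9p = -6 ⇒ p = 2/3, and the value is (-7)·(2/3) + 1 = -11/3.
For Player II: with q = P(X), equating Up's and Down's payoffs gives −3q − 3 = 6q − 5 ⇒ q = 2/9.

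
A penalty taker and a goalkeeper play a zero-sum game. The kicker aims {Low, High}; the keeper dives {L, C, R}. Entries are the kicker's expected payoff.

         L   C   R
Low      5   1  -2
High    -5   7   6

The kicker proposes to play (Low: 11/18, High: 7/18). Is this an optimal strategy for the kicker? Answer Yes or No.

Against L this mix gives (11/18)·5 + (7/18)·(-5) = 10/9.
Against C this mix gives (11/18)·1 + (7/18)·7 = 10/3.
Against R this mix gives (11/18)·(-2) + (7/18)·6 = 10/9.
All of the keeper's active replies (L, R) yield 10/9, and no column does worse for the kicker. The mix makes the keeper indifferent and guarantees 10/9, so it is optimal.

Yes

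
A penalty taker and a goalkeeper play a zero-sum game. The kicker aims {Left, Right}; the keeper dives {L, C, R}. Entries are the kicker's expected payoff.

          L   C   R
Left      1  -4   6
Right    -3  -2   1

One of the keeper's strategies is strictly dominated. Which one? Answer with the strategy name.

L holds the kicker's payoff strictly below R in every row: 1 < 6, -3 < 1.
So R is strictly dominated for the keeper.

R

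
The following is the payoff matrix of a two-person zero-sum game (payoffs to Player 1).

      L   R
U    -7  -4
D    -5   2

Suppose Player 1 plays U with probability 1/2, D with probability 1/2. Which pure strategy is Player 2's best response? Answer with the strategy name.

L

If Player 2 plays L, Player 1's expected payoff is (1/2)·(-7) + (1/2)·(-5) = -6.
If Player 2 plays R, Player 1's expected payoff is (1/2)·(-4) + (1/2)·2 = -1.
Player 2 minimizes Player 1's payoff; the smallest is -6, so the best response is L.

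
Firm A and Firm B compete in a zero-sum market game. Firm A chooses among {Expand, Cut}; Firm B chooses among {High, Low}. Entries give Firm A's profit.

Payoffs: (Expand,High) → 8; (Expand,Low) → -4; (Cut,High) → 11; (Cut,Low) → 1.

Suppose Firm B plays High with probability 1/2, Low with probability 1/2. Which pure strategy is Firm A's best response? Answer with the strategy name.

Expected payoff of Expand: (1/2)·8 + (1/2)·(-4) = 2.
Expected payoff of Cut: (1/2)·11 + (1/2)·1 = 6.
The largest is 6, so Firm A's best response is Cut.

Cut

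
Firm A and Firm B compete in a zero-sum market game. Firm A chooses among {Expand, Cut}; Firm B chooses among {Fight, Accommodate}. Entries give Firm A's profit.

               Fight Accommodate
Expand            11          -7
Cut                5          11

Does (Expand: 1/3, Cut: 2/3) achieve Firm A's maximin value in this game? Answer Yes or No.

No

Against Fight this mix gives (1/3)·11 + (2/3)·5 = 7.
Against Accommodate this mix gives (1/3)·(-7) + (2/3)·11 = 5.
Firm B will play Accommodate, holding Firm A to 5. Shifting weight toward the row that does better against Accommodate would raise this floor (the equalizing mix achieves 13/2 against both Accommodate and Fight), so the proposed strategy is not optimal.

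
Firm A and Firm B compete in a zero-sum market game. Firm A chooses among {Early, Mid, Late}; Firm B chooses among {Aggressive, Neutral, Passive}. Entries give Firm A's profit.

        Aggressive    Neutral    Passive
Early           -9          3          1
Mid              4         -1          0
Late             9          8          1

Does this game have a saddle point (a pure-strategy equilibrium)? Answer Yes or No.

Row minima: Early → -9, Mid → -1, Late → 1; maximin = 1.
Column maxima: Aggressive → 9, Neutral → 8, Passive → 1; minimax = 1.
maximin = minimax = 1, so a saddle point exists.

Yes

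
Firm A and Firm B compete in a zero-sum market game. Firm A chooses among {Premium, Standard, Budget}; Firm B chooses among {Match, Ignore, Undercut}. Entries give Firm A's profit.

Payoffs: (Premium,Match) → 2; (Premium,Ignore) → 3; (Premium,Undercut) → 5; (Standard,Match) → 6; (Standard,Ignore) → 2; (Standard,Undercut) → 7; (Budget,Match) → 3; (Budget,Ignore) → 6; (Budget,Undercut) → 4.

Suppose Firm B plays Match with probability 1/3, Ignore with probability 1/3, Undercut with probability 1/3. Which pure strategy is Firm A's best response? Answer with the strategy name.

Expected payoff of Premium: (1/3)·2 + (1/3)·3 + (1/3)·5 = 10/3.
Expected payoff of Standard: (1/3)·6 + (1/3)·2 + (1/3)·7 = 5.
Expected payoff of Budget: (1/3)·3 + (1/3)·6 + (1/3)·4 = 13/3.
The largest is 5, so Firm A's best response is Standard.

Standard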